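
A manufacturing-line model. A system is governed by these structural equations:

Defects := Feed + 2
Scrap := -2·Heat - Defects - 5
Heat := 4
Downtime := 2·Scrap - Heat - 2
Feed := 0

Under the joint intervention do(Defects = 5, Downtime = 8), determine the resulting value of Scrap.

The joint intervention fixes Defects = 5, Downtime = 8, removing each variable's own equation.
Scrap = -2·Heat - Defects - 5  [with Heat=4, Defects=5]  = -18

-18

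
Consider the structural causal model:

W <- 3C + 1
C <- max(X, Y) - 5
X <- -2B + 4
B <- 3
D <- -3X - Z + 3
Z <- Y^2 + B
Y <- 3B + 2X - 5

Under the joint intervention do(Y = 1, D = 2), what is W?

Under do(Y = 1, D = 2), each intervened variable's structural equation is replaced by its fixed value.
X = -2B + 4  [with B=3]  = -2
C = max(X, Y) - 5  [with X=-2, Y=1]  = -4
W = 3C + 1  [with C=-4]  = -11

-11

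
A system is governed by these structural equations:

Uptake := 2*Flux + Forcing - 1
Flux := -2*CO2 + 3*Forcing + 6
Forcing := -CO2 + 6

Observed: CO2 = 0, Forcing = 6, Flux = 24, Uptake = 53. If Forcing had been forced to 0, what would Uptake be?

Under do(Forcing=0), the mechanism Forcing := -CO2 + 6 is discarded; Forcing is fixed at 0.
Flux = -2*CO2 + 3*Forcing + 6  [with CO2=0, Forcing=0]  = 6
Uptake = 2*Flux + Forcing - 1  [with Flux=6, Forcing=0]  = 11

11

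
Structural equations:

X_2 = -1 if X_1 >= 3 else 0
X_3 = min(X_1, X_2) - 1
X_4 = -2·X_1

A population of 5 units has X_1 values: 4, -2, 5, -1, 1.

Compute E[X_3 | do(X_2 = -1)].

-2.2

Under do(X_2=-1), X_2's equation is replaced by X_2=-1 for every unit. Per-unit X_3: -2, -3, -2, -2, -2. Mean = -2.2.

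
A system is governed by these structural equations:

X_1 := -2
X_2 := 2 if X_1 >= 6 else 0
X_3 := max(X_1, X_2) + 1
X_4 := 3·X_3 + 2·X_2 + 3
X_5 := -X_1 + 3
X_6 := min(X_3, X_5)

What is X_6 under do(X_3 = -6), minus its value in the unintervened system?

The intervention breaks the incoming arrows to X_3: X_3 := max(X_1, X_2) + 1 no longer applies, and X_3 = -6.
X_5 = -X_1 + 3  [with X_1=-2]  = 5
X_6 = min(X_3, X_5)  [with X_3=-6, X_5=5]  = -6
Without intervention: X_2 = 2 if X_1 >= 6 else 0  [with X_1=-2]  = 0; X_3 = max(X_1, X_2) + 1  [with X_1=-2, X_2=0]  = 1; X_5 = -X_1 + 3  [with X_1=-2]  = 5; X_6 = min(X_3, X_5)  [with X_3=1, X_5=5]  = 1.
Change = -6 − 1 = -7.

-7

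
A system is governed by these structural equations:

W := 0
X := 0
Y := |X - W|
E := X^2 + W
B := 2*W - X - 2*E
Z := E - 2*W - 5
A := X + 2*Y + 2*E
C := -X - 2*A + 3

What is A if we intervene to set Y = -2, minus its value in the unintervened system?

The intervention breaks the incoming arrows to Y: Y := |X - W| no longer applies, and Y = -2.
E = X^2 + W  [with X=0, W=0]  = 0
A = X + 2*Y + 2*E  [with X=0, Y=-2, E=0]  = -4
Without intervention: Y = |X - W|  [with X=0, W=0]  = 0; E = X^2 + W  [with X=0, W=0]  = 0; A = X + 2*Y + 2*E  [with X=0, Y=0, E=0]  = 0.
Change = -4 − 0 = -4.

-4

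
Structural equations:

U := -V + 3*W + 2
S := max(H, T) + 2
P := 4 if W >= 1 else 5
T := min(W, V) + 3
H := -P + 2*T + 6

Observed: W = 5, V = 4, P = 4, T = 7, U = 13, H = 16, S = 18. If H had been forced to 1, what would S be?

9

Intervening sets H = 1 and removes its equation (H := -P + 2*T + 6).
T = min(W, V) + 3  [with W=5, V=4]  = 7
S = max(H, T) + 2  [with H=1, T=7]  = 9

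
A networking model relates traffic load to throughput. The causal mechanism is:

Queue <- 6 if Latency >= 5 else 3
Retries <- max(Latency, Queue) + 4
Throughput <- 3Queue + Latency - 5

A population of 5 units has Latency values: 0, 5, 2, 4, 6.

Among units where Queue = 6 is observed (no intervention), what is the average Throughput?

Observing Queue=6 restricts to units where Queue's equation naturally yields 6: Latency ∈ {5, 6}. In that subpopulation Throughput = 18, 19, mean 18.5.

18.5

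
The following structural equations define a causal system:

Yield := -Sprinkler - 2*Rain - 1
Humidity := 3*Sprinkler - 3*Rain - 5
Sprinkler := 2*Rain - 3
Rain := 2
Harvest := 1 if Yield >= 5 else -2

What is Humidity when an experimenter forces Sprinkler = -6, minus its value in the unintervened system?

The intervention breaks the incoming arrows to Sprinkler: Sprinkler := 2*Rain - 3 no longer applies, and Sprinkler = -6.
Humidity = 3*Sprinkler - 3*Rain - 5  [with Sprinkler=-6, Rain=2]  = -29
Without intervention: Sprinkler = 2*Rain - 3  [with Rain=2]  = 1; Humidity = 3*Sprinkler - 3*Rain - 5  [with Sprinkler=1, Rain=2]  = -8.
Change = -29 − (-8) = -21.

-21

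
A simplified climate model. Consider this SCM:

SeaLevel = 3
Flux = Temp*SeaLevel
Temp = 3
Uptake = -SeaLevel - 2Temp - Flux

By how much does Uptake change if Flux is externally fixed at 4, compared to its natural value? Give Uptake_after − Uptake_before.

5

The intervention breaks the incoming arrows to Flux: Flux = Temp*SeaLevel no longer applies, and Flux = 4.
Uptake = -SeaLevel - 2Temp - Flux  [with SeaLevel=3, Temp=3, Flux=4]  = -13
Without intervention: Flux = Temp*SeaLevel  [with Temp=3, SeaLevel=3]  = 9; Uptake = -SeaLevel - 2Temp - Flux  [with SeaLevel=3, Temp=3, Flux=9]  = -18.
Change = -13 − (-18) = 5.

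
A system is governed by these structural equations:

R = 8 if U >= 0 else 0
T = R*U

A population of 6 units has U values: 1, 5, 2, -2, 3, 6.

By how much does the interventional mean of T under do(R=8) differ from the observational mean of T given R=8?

-7.2

Under do(R=8), R's equation is replaced by R=8 for every unit. Per-unit T: 8, 40, 16, -16, 24, 48. Mean = 20.
Conditioning on R=8 selects the 5 unit(s) with U ∈ {1, 5, 2, 3, 6}. Their T values: 8, 40, 16, 24, 48. Mean = 27.2.
Difference = 20 − 27.2 = -7.2.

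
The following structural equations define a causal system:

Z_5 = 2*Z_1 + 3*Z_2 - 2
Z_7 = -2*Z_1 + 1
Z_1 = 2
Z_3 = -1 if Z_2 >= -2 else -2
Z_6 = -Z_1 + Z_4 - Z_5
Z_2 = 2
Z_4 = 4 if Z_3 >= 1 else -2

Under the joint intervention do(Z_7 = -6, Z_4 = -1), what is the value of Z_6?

Setting Z_7 = -6, Z_4 = -1 by intervention discards those variables' equations.
Z_5 = 2*Z_1 + 3*Z_2 - 2  [with Z_1=2, Z_2=2]  = 8
Z_6 = -Z_1 + Z_4 - Z_5  [with Z_1=2, Z_4=-1, Z_5=8]  = -11

-11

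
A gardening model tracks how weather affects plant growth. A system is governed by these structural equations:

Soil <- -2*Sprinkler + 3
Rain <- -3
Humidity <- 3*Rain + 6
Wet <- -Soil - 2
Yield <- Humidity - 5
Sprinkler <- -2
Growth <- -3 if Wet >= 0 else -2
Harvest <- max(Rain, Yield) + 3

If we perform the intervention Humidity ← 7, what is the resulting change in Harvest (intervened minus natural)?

5

Intervening sets Humidity = 7 and removes its equation (Humidity <- 3*Rain + 6).
Yield = Humidity - 5  [with Humidity=7]  = 2
Harvest = max(Rain, Yield) + 3  [with Rain=-3, Yield=2]  = 5
Without intervention: Humidity = 3*Rain + 6  [with Rain=-3]  = -3; Yield = Humidity - 5  [with Humidity=-3]  = -8; Harvest = max(Rain, Yield) + 3  [with Rain=-3, Yield=-8]  = 0.
Change = 5 − 0 = 5.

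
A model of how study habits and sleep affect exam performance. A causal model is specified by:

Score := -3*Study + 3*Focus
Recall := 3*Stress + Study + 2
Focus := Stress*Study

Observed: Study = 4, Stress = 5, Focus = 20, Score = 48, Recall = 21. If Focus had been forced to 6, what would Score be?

The intervention breaks the incoming arrows to Focus: Focus := Stress*Study no longer applies, and Focus = 6.
Score = -3*Study + 3*Focus  [with Study=4, Focus=6]  = 6

6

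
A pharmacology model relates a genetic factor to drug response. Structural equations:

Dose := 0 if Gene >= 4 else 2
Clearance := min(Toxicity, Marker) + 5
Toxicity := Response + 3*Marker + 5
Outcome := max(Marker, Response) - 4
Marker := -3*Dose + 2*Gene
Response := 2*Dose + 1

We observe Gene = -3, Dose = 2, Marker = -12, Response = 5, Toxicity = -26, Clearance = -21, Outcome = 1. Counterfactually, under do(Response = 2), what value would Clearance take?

Under do(Response=2), the mechanism Response := 2*Dose + 1 is discarded; Response is fixed at 2.
Dose = 0 if Gene >= 4 else 2  [with Gene=-3]  = 2
Marker = -3*Dose + 2*Gene  [with Dose=2, Gene=-3]  = -12
Toxicity = Response + 3*Marker + 5  [with Response=2, Marker=-12]  = -29
Clearance = min(Toxicity, Marker) + 5  [with Toxicity=-29, Marker=-12]  = -24

-24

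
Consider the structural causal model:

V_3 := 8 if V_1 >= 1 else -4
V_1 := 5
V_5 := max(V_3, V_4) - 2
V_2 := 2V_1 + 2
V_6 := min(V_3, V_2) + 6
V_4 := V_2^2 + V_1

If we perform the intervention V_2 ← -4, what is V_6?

2

Under do(V_2=-4), the mechanism V_2 := 2V_1 + 2 is discarded; V_2 is fixed at -4.
V_3 = 8 if V_1 >= 1 else -4  [with V_1=5]  = 8
V_6 = min(V_3, V_2) + 6  [with V_3=8, V_2=-4]  = 2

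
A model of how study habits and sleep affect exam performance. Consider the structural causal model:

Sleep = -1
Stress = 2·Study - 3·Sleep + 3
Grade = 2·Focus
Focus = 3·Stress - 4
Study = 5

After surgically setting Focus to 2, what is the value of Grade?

Intervening sets Focus = 2 and removes its equation (Focus = 3·Stress - 4).
Grade = 2·Focus  [with Focus=2]  = 4

4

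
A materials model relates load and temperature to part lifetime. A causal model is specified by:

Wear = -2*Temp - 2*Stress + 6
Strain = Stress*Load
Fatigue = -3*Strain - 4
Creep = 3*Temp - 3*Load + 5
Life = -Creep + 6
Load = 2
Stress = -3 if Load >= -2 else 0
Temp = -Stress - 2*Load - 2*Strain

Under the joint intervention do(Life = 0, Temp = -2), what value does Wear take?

The joint intervention fixes Life = 0, Temp = -2, removing each variable's own equation.
Stress = -3 if Load >= -2 else 0  [with Load=2]  = -3
Wear = -2*Temp - 2*Stress + 6  [with Temp=-2, Stress=-3]  = 16

16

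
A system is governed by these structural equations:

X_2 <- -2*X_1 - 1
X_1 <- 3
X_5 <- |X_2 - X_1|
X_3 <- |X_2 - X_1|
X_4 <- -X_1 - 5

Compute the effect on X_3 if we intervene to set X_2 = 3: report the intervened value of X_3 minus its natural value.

-10

The intervention breaks the incoming arrows to X_2: X_2 <- -2*X_1 - 1 no longer applies, and X_2 = 3.
X_3 = |X_2 - X_1|  [with X_2=3, X_1=3]  = 0
Without intervention: X_2 = -2*X_1 - 1  [with X_1=3]  = -7; X_3 = |X_2 - X_1|  [with X_2=-7, X_1=3]  = 10.
Change = 0 − 10 = -10.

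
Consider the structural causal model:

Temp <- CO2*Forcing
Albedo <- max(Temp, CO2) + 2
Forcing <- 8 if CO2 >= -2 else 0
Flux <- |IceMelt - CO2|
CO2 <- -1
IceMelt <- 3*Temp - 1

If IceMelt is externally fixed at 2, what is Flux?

3

Under do(IceMelt=2), the mechanism IceMelt <- 3*Temp - 1 is discarded; IceMelt is fixed at 2.
Flux = |IceMelt - CO2|  [with IceMelt=2, CO2=-1]  = 3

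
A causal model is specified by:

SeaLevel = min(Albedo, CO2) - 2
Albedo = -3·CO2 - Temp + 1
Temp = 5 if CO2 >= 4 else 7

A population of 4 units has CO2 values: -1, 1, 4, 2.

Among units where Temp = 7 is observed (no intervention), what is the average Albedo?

E[Albedo|Temp=7] averages over only the 3 units with Temp=7 (CO2 = -1, 1, 2): Albedo = -3, -9, -12, mean -8.

-8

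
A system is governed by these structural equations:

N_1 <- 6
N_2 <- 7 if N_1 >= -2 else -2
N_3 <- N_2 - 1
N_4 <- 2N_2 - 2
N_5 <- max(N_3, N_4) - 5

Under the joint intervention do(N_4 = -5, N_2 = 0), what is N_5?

The joint intervention fixes N_4 = -5, N_2 = 0, removing each variable's own equation.
N_3 = N_2 - 1  [with N_2=0]  = -1
N_5 = max(N_3, N_4) - 5  [with N_3=-1, N_4=-5]  = -6

-6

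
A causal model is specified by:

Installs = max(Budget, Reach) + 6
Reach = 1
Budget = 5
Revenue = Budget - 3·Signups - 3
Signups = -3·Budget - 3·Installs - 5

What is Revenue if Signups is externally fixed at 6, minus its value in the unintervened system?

-177

Intervening sets Signups = 6 and removes its equation (Signups = -3·Budget - 3·Installs - 5).
Revenue = Budget - 3·Signups - 3  [with Budget=5, Signups=6]  = -16
Without intervention: Installs = max(Budget, Reach) + 6  [with Budget=5, Reach=1]  = 11; Signups = -3·Budget - 3·Installs - 5  [with Budget=5, Installs=11]  = -53; Revenue = Budget - 3·Signups - 3  [with Budget=5, Signups=-53]  = 161.
Change = -16 − 161 = -177.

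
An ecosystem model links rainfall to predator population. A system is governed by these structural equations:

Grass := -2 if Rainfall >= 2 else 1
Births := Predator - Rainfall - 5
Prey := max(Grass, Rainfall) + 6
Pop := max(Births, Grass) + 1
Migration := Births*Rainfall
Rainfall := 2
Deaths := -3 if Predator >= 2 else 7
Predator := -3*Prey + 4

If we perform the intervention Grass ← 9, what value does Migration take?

-96

Under do(Grass=9), the mechanism Grass := -2 if Rainfall >= 2 else 1 is discarded; Grass is fixed at 9.
Prey = max(Grass, Rainfall) + 6  [with Grass=9, Rainfall=2]  = 15
Predator = -3*Prey + 4  [with Prey=15]  = -41
Births = Predator - Rainfall - 5  [with Predator=-41, Rainfall=2]  = -48
Migration = Births*Rainfall  [with Births=-48, Rainfall=2]  = -96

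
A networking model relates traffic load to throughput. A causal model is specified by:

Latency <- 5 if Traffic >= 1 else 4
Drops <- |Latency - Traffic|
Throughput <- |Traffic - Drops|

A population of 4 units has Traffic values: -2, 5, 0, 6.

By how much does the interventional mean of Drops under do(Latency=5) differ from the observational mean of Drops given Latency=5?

Every unit gets Latency=5 under the intervention. Drops values become 7, 0, 5, 1; E[Drops|do(Latency=5)] = 3.25.
E[Drops|Latency=5] averages over only the 2 units with Latency=5 (Traffic = 5, 6): Drops = 0, 1, mean 0.5.
Difference = 3.25 − 0.5 = 2.75.

2.75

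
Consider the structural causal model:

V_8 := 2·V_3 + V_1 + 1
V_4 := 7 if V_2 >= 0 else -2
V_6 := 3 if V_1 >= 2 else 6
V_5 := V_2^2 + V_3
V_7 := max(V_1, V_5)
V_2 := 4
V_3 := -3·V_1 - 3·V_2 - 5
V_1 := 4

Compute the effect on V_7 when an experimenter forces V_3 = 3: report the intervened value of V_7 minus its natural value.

15

The intervention breaks the incoming arrows to V_3: V_3 := -3·V_1 - 3·V_2 - 5 no longer applies, and V_3 = 3.
V_5 = V_2^2 + V_3  [with V_2=4, V_3=3]  = 19
V_7 = max(V_1, V_5)  [with V_1=4, V_5=19]  = 19
Without intervention: V_3 = -3·V_1 - 3·V_2 - 5  [with V_1=4, V_2=4]  = -29; V_5 = V_2^2 + V_3  [with V_2=4, V_3=-29]  = -13; V_7 = max(V_1, V_5)  [with V_1=4, V_5=-13]  = 4.
Change = 19 − 4 = 15.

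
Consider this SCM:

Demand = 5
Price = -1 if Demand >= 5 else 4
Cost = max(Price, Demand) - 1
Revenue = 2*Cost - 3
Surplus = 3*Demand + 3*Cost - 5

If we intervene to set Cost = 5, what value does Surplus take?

25

do(Cost=5) replaces the equation Cost = max(Price, Demand) - 1 with the constant Cost = 5.
Surplus = 3*Demand + 3*Cost - 5  [with Demand=5, Cost=5]  = 25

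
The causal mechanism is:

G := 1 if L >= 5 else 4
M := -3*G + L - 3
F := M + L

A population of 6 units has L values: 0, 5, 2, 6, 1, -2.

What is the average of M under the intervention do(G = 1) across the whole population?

-4

Under do(G=1), G's equation is replaced by G=1 for every unit. Per-unit M: -6, -1, -4, 0, -5, -8. Mean = -4.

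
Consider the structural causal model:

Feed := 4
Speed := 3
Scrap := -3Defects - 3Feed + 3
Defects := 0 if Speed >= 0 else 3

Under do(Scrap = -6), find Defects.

Under do(Scrap=-6), the mechanism Scrap := -3Defects - 3Feed + 3 is discarded; Scrap is fixed at -6.
Since Defects is not a descendant of the intervened variable, it is unaffected.
Defects = 0 if Speed >= 0 else 3  [with Speed=3]  = 0

0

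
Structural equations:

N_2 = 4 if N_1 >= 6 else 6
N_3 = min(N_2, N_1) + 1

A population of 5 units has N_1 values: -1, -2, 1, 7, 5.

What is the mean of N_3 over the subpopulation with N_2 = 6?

Observing N_2=6 restricts to units where N_2's equation naturally yields 6: N_1 ∈ {-1, -2, 1, 5}. In that subpopulation N_3 = 0, -1, 2, 6, mean 1.75.

1.75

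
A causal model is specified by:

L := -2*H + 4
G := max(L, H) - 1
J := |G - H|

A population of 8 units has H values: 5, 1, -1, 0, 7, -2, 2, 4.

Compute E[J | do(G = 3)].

The intervention sets G=3 in all 8 units regardless of H. Recomputing J per unit gives 2, 2, 4, 3, 4, 5, 1, 1; average 2.75.

2.75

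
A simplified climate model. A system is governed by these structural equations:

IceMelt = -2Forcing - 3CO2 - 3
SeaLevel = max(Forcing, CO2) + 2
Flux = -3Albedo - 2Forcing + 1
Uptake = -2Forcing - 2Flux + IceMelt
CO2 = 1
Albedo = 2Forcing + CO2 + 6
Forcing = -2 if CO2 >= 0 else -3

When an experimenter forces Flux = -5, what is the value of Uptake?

12

Intervening sets Flux = -5 and removes its equation (Flux = -3Albedo - 2Forcing + 1).
Forcing = -2 if CO2 >= 0 else -3  [with CO2=1]  = -2
IceMelt = -2Forcing - 3CO2 - 3  [with Forcing=-2, CO2=1]  = -2
Uptake = -2Forcing - 2Flux + IceMelt  [with Forcing=-2, Flux=-5, IceMelt=-2]  = 12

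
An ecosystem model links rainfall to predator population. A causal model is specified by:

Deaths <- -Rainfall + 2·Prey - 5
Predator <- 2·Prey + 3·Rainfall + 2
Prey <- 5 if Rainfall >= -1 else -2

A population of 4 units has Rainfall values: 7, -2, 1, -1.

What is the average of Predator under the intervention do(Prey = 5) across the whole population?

do(Prey=5) breaks Prey's dependence on Rainfall. With Prey=5 fixed, Predator across the units is 33, 6, 15, 9, mean 15.75.

15.75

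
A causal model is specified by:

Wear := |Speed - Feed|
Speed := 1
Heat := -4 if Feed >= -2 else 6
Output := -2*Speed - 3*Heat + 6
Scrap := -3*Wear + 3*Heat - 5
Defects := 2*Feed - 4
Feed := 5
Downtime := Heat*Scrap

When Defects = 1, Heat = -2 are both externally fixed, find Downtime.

Under do(Defects = 1, Heat = -2), each intervened variable's structural equation is replaced by its fixed value.
Wear = |Speed - Feed|  [with Speed=1, Feed=5]  = 4
Scrap = -3*Wear + 3*Heat - 5  [with Wear=4, Heat=-2]  = -23
Downtime = Heat*Scrap  [with Heat=-2, Scrap=-23]  = 46

46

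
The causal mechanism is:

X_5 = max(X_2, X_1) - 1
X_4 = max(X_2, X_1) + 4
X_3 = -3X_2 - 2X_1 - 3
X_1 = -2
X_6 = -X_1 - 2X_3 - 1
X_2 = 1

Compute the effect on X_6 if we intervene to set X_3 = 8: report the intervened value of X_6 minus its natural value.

The intervention breaks the incoming arrows to X_3: X_3 = -3X_2 - 2X_1 - 3 no longer applies, and X_3 = 8.
X_6 = -X_1 - 2X_3 - 1  [with X_1=-2, X_3=8]  = -15
Without intervention: X_3 = -3X_2 - 2X_1 - 3  [with X_2=1, X_1=-2]  = -2; X_6 = -X_1 - 2X_3 - 1  [with X_1=-2, X_3=-2]  = 5.
Change = -15 − 5 = -20.

-20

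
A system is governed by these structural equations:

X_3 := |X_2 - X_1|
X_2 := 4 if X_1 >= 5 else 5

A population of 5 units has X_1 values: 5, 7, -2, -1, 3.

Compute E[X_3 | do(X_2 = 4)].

3.2

The intervention sets X_2=4 in all 5 units regardless of X_1. Recomputing X_3 per unit gives 1, 3, 6, 5, 1; average 3.2.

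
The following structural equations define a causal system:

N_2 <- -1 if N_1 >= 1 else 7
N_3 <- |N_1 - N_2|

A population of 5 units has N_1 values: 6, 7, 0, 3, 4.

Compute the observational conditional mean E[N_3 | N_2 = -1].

6

Conditioning on N_2=-1 selects the 4 unit(s) with N_1 ∈ {6, 7, 3, 4}. Their N_3 values: 7, 8, 4, 5. Mean = 6.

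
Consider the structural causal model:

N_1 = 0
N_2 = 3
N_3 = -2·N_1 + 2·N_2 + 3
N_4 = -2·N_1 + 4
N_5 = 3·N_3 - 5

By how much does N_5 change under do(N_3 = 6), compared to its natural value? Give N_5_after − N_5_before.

do(N_3=6) replaces the equation N_3 = -2·N_1 + 2·N_2 + 3 with the constant N_3 = 6.
N_5 = 3·N_3 - 5  [with N_3=6]  = 13
Without intervention: N_3 = -2·N_1 + 2·N_2 + 3  [with N_1=0, N_2=3]  = 9; N_5 = 3·N_3 - 5  [with N_3=9]  = 22.
Change = 13 − 22 = -9.

-9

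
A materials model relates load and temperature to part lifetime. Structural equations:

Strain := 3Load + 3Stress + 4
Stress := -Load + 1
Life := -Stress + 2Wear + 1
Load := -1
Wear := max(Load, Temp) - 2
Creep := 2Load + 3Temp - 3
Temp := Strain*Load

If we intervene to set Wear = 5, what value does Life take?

9

Intervening sets Wear = 5 and removes its equation (Wear := max(Load, Temp) - 2).
Stress = -Load + 1  [with Load=-1]  = 2
Life = -Stress + 2Wear + 1  [with Stress=2, Wear=5]  = 9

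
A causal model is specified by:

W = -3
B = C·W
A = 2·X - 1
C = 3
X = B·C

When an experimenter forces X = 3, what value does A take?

Intervening sets X = 3 and removes its equation (X = B·C).
A = 2·X - 1  [with X=3]  = 5

5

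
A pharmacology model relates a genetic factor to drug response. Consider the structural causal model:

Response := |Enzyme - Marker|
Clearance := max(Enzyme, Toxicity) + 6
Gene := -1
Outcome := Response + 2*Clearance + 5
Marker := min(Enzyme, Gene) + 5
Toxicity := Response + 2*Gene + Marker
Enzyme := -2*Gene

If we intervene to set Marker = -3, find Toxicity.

do(Marker=-3) replaces the equation Marker := min(Enzyme, Gene) + 5 with the constant Marker = -3.
Enzyme = -2*Gene  [with Gene=-1]  = 2
Response = |Enzyme - Marker|  [with Enzyme=2, Marker=-3]  = 5
Toxicity = Response + 2*Gene + Marker  [with Response=5, Gene=-1, Marker=-3]  = 0

0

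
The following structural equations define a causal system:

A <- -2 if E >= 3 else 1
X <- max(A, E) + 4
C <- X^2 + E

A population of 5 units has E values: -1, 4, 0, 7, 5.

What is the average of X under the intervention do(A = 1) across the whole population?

7.6

Under do(A=1), A's equation is replaced by A=1 for every unit. Per-unit X: 5, 8, 5, 11, 9. Mean = 7.6.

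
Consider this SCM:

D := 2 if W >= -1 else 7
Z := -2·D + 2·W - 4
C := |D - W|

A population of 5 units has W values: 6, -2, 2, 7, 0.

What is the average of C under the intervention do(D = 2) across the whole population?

3

Every unit gets D=2 under the intervention. C values become 4, 4, 0, 5, 2; E[C|do(D=2)] = 3.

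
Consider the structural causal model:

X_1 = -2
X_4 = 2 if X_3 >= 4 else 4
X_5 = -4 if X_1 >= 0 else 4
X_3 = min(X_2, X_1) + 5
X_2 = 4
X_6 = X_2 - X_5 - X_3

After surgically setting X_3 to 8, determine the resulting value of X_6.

The intervention breaks the incoming arrows to X_3: X_3 = min(X_2, X_1) + 5 no longer applies, and X_3 = 8.
X_5 = -4 if X_1 >= 0 else 4  [with X_1=-2]  = 4
X_6 = X_2 - X_5 - X_3  [with X_2=4, X_5=4, X_3=8]  = -8

-8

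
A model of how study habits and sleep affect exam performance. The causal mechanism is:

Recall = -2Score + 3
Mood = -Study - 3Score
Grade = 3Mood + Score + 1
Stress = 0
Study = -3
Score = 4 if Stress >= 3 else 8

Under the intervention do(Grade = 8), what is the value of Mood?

do(Grade=8) replaces the equation Grade = 3Mood + Score + 1 with the constant Grade = 8.
No directed path runs from Grade to Mood, so Mood keeps its natural value.
Score = 4 if Stress >= 3 else 8  [with Stress=0]  = 8
Mood = -Study - 3Score  [with Study=-3, Score=8]  = -21

-21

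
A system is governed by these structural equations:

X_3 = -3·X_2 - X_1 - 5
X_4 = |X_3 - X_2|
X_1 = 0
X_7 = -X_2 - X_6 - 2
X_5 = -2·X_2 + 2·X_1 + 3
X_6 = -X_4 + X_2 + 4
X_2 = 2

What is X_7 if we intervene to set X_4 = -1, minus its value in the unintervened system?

The intervention breaks the incoming arrows to X_4: X_4 = |X_3 - X_2| no longer applies, and X_4 = -1.
X_6 = -X_4 + X_2 + 4  [with X_4=-1, X_2=2]  = 7
X_7 = -X_2 - X_6 - 2  [with X_2=2, X_6=7]  = -11
Without intervention: X_3 = -3·X_2 - X_1 - 5  [with X_2=2, X_1=0]  = -11; X_4 = |X_3 - X_2|  [with X_3=-11, X_2=2]  = 13; X_6 = -X_4 + X_2 + 4  [with X_4=13, X_2=2]  = -7; X_7 = -X_2 - X_6 - 2  [with X_2=2, X_6=-7]  = 3.
Change = -11 − 3 = -14.

-14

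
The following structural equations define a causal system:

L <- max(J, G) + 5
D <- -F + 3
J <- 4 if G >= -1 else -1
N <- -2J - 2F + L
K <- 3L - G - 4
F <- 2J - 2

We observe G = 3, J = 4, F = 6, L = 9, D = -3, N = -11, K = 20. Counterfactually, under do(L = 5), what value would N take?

Under do(L=5), the mechanism L <- max(J, G) + 5 is discarded; L is fixed at 5.
J = 4 if G >= -1 else -1  [with G=3]  = 4
F = 2J - 2  [with J=4]  = 6
N = -2J - 2F + L  [with J=4, F=6, L=5]  = -15

-15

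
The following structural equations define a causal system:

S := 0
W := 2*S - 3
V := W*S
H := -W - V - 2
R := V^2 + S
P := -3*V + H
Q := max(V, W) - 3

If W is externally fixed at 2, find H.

-4

Under do(W=2), the mechanism W := 2*S - 3 is discarded; W is fixed at 2.
V = W*S  [with W=2, S=0]  = 0
H = -W - V - 2  [with W=2, V=0]  = -4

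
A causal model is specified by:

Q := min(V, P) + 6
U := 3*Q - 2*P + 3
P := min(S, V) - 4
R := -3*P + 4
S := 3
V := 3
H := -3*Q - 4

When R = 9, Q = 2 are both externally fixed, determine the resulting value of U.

Under do(R = 9, Q = 2), each intervened variable's structural equation is replaced by its fixed value.
P = min(S, V) - 4  [with S=3, V=3]  = -1
U = 3*Q - 2*P + 3  [with Q=2, P=-1]  = 11

11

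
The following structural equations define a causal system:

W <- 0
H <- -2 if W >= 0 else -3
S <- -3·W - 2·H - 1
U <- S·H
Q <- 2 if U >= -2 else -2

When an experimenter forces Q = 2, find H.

-2

Under do(Q=2), the mechanism Q <- 2 if U >= -2 else -2 is discarded; Q is fixed at 2.
No directed path runs from Q to H, so H keeps its natural value.
H = -2 if W >= 0 else -3  [with W=0]  = -2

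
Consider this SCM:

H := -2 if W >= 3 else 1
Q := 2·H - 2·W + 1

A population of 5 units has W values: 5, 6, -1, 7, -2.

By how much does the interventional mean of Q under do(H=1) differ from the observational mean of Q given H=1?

-9

do(H=1) breaks H's dependence on W. With H=1 fixed, Q across the units is -7, -9, 5, -11, 7, mean -3.
E[Q|H=1] averages over only the 2 units with H=1 (W = -1, -2): Q = 5, 7, mean 6.
Difference = -3 − 6 = -9.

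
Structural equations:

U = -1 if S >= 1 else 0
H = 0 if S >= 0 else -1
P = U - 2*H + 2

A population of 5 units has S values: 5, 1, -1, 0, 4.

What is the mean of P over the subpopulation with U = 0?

Observing U=0 restricts to units where U's equation naturally yields 0: S ∈ {-1, 0}. In that subpopulation P = 4, 2, mean 3.

3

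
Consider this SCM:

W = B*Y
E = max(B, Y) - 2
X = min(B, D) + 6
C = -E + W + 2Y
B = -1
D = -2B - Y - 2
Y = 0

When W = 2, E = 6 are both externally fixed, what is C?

-4

Under do(W = 2, E = 6), each intervened variable's structural equation is replaced by its fixed value.
C = -E + W + 2Y  [with E=6, W=2, Y=0]  = -4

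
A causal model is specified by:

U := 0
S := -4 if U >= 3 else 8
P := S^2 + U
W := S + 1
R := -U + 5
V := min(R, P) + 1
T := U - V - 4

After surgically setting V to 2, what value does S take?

do(V=2) replaces the equation V := min(R, P) + 1 with the constant V = 2.
S is not downstream of the intervention, so its value is determined by the original equations.
S = -4 if U >= 3 else 8  [with U=0]  = 8

8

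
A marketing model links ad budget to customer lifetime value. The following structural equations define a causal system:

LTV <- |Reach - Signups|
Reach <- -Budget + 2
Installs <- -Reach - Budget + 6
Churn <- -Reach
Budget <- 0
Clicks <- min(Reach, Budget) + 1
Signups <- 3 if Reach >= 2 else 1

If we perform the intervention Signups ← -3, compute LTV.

Under do(Signups=-3), the mechanism Signups <- 3 if Reach >= 2 else 1 is discarded; Signups is fixed at -3.
Reach = -Budget + 2  [with Budget=0]  = 2
LTV = |Reach - Signups|  [with Reach=2, Signups=-3]  = 5

5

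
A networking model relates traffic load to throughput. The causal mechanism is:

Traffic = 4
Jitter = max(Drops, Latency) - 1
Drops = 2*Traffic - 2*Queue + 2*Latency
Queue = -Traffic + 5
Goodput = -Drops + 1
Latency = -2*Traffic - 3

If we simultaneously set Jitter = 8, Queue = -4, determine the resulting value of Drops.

-6

Under do(Jitter = 8, Queue = -4), each intervened variable's structural equation is replaced by its fixed value.
Latency = -2*Traffic - 3  [with Traffic=4]  = -11
Drops = 2*Traffic - 2*Queue + 2*Latency  [with Traffic=4, Queue=-4, Latency=-11]  = -6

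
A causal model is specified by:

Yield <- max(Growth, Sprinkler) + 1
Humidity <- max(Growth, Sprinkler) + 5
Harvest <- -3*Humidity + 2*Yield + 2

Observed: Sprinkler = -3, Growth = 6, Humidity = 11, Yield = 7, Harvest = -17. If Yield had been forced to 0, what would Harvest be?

Intervening sets Yield = 0 and removes its equation (Yield <- max(Growth, Sprinkler) + 1).
Humidity = max(Growth, Sprinkler) + 5  [with Growth=6, Sprinkler=-3]  = 11
Harvest = -3*Humidity + 2*Yield + 2  [with Humidity=11, Yield=0]  = -31

-31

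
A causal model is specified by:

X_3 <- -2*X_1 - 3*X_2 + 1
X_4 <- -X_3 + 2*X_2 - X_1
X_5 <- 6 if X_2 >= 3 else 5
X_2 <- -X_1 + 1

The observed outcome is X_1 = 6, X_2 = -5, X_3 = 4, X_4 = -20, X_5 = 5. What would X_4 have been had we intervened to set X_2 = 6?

35

Under do(X_2=6), the mechanism X_2 <- -X_1 + 1 is discarded; X_2 is fixed at 6.
X_3 = -2*X_1 - 3*X_2 + 1  [with X_1=6, X_2=6]  = -29
X_4 = -X_3 + 2*X_2 - X_1  [with X_3=-29, X_2=6, X_1=6]  = 35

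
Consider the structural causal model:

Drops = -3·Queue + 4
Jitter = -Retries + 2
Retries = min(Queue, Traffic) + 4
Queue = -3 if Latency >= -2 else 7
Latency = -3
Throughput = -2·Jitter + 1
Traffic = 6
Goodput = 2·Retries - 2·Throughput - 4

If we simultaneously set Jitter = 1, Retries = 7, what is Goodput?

12

Under do(Jitter = 1, Retries = 7), each intervened variable's structural equation is replaced by its fixed value.
Throughput = -2·Jitter + 1  [with Jitter=1]  = -1
Goodput = 2·Retries - 2·Throughput - 4  [with Retries=7, Throughput=-1]  = 12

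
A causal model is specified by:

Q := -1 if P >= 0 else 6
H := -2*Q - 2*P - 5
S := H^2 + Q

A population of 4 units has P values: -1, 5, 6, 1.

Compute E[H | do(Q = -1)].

do(Q=-1) breaks Q's dependence on P. With Q=-1 fixed, H across the units is -1, -13, -15, -5, mean -8.5.

-8.5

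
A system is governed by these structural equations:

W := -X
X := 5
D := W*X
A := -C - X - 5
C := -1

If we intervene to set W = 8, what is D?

40

Intervening sets W = 8 and removes its equation (W := -X).
D = W*X  [with W=8, X=5]  = 40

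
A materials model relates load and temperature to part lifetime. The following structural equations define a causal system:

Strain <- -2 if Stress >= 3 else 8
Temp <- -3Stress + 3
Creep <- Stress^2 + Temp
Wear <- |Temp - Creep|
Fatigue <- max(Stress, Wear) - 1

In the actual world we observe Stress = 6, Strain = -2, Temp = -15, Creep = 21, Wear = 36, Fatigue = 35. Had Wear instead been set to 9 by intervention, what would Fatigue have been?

The intervention breaks the incoming arrows to Wear: Wear <- |Temp - Creep| no longer applies, and Wear = 9.
Fatigue = max(Stress, Wear) - 1  [with Stress=6, Wear=9]  = 8

8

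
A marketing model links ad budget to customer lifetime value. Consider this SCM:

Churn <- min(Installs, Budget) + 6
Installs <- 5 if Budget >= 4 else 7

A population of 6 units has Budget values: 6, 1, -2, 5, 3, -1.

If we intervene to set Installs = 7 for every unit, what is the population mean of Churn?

Under do(Installs=7), Installs's equation is replaced by Installs=7 for every unit. Per-unit Churn: 12, 7, 4, 11, 9, 5. Mean = 8.

8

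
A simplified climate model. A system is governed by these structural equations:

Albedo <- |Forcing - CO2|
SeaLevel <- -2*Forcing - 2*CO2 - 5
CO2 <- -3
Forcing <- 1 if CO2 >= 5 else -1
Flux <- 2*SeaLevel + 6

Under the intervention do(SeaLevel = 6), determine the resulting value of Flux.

18

Intervening sets SeaLevel = 6 and removes its equation (SeaLevel <- -2*Forcing - 2*CO2 - 5).
Flux = 2*SeaLevel + 6  [with SeaLevel=6]  = 18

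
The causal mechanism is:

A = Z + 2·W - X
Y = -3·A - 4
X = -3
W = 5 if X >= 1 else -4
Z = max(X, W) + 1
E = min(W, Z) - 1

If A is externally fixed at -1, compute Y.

Intervening sets A = -1 and removes its equation (A = Z + 2·W - X).
Y = -3·A - 4  [with A=-1]  = -1

-1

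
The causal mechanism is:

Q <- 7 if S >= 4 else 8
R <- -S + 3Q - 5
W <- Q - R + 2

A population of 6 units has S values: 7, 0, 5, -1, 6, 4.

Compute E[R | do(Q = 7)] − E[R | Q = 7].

Every unit gets Q=7 under the intervention. R values become 9, 16, 11, 17, 10, 12; E[R|do(Q=7)] = 12.5.
E[R|Q=7] averages over only the 4 units with Q=7 (S = 7, 5, 6, 4): R = 9, 11, 10, 12, mean 10.5.
Difference = 12.5 − 10.5 = 2.

2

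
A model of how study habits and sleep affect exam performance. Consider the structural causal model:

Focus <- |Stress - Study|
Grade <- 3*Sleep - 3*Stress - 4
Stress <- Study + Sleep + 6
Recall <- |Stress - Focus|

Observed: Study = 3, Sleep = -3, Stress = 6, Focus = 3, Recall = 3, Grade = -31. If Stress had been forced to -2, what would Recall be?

7

do(Stress=-2) replaces the equation Stress <- Study + Sleep + 6 with the constant Stress = -2.
Focus = |Stress - Study|  [with Stress=-2, Study=3]  = 5
Recall = |Stress - Focus|  [with Stress=-2, Focus=5]  = 7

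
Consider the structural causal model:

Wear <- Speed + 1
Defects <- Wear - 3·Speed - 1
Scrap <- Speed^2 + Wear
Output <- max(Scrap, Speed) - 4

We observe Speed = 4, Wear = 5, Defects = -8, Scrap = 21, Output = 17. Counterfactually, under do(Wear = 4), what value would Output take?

16

do(Wear=4) replaces the equation Wear <- Speed + 1 with the constant Wear = 4.
Scrap = Speed^2 + Wear  [with Speed=4, Wear=4]  = 20
Output = max(Scrap, Speed) - 4  [with Scrap=20, Speed=4]  = 16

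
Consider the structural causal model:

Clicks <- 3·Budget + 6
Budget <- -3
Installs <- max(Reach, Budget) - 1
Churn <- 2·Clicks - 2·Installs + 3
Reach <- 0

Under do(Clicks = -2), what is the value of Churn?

do(Clicks=-2) replaces the equation Clicks <- 3·Budget + 6 with the constant Clicks = -2.
Installs = max(Reach, Budget) - 1  [with Reach=0, Budget=-3]  = -1
Churn = 2·Clicks - 2·Installs + 3  [with Clicks=-2, Installs=-1]  = 1

1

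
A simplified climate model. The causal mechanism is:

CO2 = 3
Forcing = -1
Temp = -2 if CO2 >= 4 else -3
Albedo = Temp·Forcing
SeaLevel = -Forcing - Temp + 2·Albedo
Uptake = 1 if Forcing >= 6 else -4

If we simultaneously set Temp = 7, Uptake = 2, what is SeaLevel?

The joint intervention fixes Temp = 7, Uptake = 2, removing each variable's own equation.
Albedo = Temp·Forcing  [with Temp=7, Forcing=-1]  = -7
SeaLevel = -Forcing - Temp + 2·Albedo  [with Forcing=-1, Temp=7, Albedo=-7]  = -20

-20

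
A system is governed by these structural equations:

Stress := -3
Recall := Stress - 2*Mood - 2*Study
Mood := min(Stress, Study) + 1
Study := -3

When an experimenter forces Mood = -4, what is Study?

Under do(Mood=-4), the mechanism Mood := min(Stress, Study) + 1 is discarded; Mood is fixed at -4.
Study is not downstream of the intervention, so its value is determined by the original equations.

-3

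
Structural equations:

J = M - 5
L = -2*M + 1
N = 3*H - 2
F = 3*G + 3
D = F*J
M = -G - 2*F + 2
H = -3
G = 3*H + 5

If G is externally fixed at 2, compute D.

Under do(G=2), the mechanism G = 3*H + 5 is discarded; G is fixed at 2.
F = 3*G + 3  [with G=2]  = 9
M = -G - 2*F + 2  [with G=2, F=9]  = -18
J = M - 5  [with M=-18]  = -23
D = F*J  [with F=9, J=-23]  = -207

-207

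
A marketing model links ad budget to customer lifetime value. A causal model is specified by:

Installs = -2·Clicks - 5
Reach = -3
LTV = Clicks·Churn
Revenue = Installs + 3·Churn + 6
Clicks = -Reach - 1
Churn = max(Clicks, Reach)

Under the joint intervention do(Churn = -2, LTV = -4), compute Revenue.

-9

Setting Churn = -2, LTV = -4 by intervention discards those variables' equations.
Clicks = -Reach - 1  [with Reach=-3]  = 2
Installs = -2·Clicks - 5  [with Clicks=2]  = -9
Revenue = Installs + 3·Churn + 6  [with Installs=-9, Churn=-2]  = -9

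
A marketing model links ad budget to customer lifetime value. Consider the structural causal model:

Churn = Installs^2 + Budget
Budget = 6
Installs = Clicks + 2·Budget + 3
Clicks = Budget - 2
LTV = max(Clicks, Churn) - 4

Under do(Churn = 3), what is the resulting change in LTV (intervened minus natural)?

Intervening sets Churn = 3 and removes its equation (Churn = Installs^2 + Budget).
Clicks = Budget - 2  [with Budget=6]  = 4
LTV = max(Clicks, Churn) - 4  [with Clicks=4, Churn=3]  = 0
Without intervention: Clicks = Budget - 2  [with Budget=6]  = 4; Installs = Clicks + 2·Budget + 3  [with Clicks=4, Budget=6]  = 19; Churn = Installs^2 + Budget  [with Installs=19, Budget=6]  = 367; LTV = max(Clicks, Churn) - 4  [with Clicks=4, Churn=367]  = 363.
Change = 0 − 363 = -363.

-363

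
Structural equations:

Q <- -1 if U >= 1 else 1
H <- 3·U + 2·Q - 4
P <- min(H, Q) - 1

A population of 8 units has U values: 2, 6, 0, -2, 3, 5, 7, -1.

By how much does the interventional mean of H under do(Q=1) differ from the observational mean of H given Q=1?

10.5

Under do(Q=1), Q's equation is replaced by Q=1 for every unit. Per-unit H: 4, 16, -2, -8, 7, 13, 19, -5. Mean = 5.5.
E[H|Q=1] averages over only the 3 units with Q=1 (U = 0, -2, -1): H = -2, -8, -5, mean -5.
Difference = 5.5 − (-5) = 10.5.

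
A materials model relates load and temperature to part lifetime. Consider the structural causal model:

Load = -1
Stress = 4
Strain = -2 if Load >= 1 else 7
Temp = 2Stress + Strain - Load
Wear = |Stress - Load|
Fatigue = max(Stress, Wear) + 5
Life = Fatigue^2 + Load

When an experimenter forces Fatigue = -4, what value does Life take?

15

Intervening sets Fatigue = -4 and removes its equation (Fatigue = max(Stress, Wear) + 5).
Life = Fatigue^2 + Load  [with Fatigue=-4, Load=-1]  = 15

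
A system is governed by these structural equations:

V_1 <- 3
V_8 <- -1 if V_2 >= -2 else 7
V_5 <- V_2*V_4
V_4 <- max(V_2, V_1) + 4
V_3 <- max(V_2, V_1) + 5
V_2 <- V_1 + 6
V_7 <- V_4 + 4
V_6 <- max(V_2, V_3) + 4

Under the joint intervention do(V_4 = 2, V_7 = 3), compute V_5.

Setting V_4 = 2, V_7 = 3 by intervention discards those variables' equations.
V_2 = V_1 + 6  [with V_1=3]  = 9
V_5 = V_2*V_4  [with V_2=9, V_4=2]  = 18

18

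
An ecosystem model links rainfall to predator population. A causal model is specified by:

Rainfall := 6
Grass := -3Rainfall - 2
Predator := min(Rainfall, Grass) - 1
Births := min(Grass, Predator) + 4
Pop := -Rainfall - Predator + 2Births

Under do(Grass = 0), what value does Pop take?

do(Grass=0) replaces the equation Grass := -3Rainfall - 2 with the constant Grass = 0.
Predator = min(Rainfall, Grass) - 1  [with Rainfall=6, Grass=0]  = -1
Births = min(Grass, Predator) + 4  [with Grass=0, Predator=-1]  = 3
Pop = -Rainfall - Predator + 2Births  [with Rainfall=6, Predator=-1, Births=3]  = 1

1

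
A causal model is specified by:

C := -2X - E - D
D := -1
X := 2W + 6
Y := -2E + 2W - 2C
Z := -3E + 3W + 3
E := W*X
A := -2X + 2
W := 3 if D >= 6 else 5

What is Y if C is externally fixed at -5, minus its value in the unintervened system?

-212

Under do(C=-5), the mechanism C := -2X - E - D is discarded; C is fixed at -5.
W = 3 if D >= 6 else 5  [with D=-1]  = 5
X = 2W + 6  [with W=5]  = 16
E = W*X  [with W=5, X=16]  = 80
Y = -2E + 2W - 2C  [with E=80, W=5, C=-5]  = -140
Without intervention: W = 3 if D >= 6 else 5  [with D=-1]  = 5; X = 2W + 6  [with W=5]  = 16; E = W*X  [with W=5, X=16]  = 80; C = -2X - E - D  [with X=16, E=80, D=-1]  = -111; Y = -2E + 2W - 2C  [with E=80, W=5, C=-111]  = 72.
Change = -140 − 72 = -212.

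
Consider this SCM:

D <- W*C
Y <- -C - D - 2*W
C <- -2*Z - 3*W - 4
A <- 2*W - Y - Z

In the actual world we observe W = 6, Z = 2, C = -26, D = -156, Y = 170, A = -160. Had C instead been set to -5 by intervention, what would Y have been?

do(C=-5) replaces the equation C <- -2*Z - 3*W - 4 with the constant C = -5.
D = W*C  [with W=6, C=-5]  = -30
Y = -C - D - 2*W  [with C=-5, D=-30, W=6]  = 23

23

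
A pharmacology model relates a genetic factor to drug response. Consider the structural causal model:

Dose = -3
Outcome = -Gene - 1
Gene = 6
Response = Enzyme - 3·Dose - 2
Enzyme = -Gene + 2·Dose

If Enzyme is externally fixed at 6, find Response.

The intervention breaks the incoming arrows to Enzyme: Enzyme = -Gene + 2·Dose no longer applies, and Enzyme = 6.
Response = Enzyme - 3·Dose - 2  [with Enzyme=6, Dose=-3]  = 13

13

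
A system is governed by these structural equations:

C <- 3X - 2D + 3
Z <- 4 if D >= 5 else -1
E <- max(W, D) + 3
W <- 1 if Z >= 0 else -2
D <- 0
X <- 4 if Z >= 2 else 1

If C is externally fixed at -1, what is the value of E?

do(C=-1) replaces the equation C <- 3X - 2D + 3 with the constant C = -1.
Since E is not a descendant of the intervened variable, it is unaffected.
Z = 4 if D >= 5 else -1  [with D=0]  = -1
W = 1 if Z >= 0 else -2  [with Z=-1]  = -2
E = max(W, D) + 3  [with W=-2, D=0]  = 3

3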